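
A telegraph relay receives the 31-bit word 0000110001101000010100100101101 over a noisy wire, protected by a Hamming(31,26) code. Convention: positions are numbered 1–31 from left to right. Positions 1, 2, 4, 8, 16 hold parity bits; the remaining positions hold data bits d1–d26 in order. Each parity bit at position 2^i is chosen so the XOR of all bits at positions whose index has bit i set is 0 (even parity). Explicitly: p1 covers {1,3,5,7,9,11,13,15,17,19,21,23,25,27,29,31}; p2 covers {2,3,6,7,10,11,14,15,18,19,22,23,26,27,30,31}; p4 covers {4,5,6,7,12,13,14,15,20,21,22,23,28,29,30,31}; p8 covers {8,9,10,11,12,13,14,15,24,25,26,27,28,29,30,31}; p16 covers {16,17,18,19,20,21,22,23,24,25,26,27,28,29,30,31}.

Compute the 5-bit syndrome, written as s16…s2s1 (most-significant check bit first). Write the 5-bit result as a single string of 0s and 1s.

11010

s1 (pos 1,3,5,7,9,11,13,15,17,19,21,23,25,27,29,31): 0⊕0⊕1⊕0⊕0⊕1⊕1⊕0⊕0⊕0⊕0⊕1⊕0⊕0⊕1⊕1 = 0
s2 (pos 2,3,6,7,10,11,14,15,18,19,22,23,26,27,30,31): 0⊕0⊕1⊕0⊕1⊕1⊕0⊕0⊕1⊕0⊕0⊕1⊕1⊕0⊕0⊕1 = 1
s4 (pos 4,5,6,7,12,13,14,15,20,21,22,23,28,29,30,31): 0⊕1⊕1⊕0⊕0⊕1⊕0⊕0⊕1⊕0⊕0⊕1⊕1⊕1⊕0⊕1 = 0
s8 (pos 8,9,10,11,12,13,14,15,24,25,26,27,28,29,30,31): 0⊕0⊕1⊕1⊕0⊕1⊕0⊕0⊕0⊕0⊕1⊕0⊕1⊕1⊕0⊕1 = 1
s16 (pos 16,17,18,19,20,21,22,23,24,25,26,27,28,29,30,31): 0⊕0⊕1⊕0⊕1⊕0⊕0⊕1⊕0⊕0⊕1⊕0⊕1⊕1⊕0⊕1 = 1
Syndrome s16…s1 = 11010 → error at position 26.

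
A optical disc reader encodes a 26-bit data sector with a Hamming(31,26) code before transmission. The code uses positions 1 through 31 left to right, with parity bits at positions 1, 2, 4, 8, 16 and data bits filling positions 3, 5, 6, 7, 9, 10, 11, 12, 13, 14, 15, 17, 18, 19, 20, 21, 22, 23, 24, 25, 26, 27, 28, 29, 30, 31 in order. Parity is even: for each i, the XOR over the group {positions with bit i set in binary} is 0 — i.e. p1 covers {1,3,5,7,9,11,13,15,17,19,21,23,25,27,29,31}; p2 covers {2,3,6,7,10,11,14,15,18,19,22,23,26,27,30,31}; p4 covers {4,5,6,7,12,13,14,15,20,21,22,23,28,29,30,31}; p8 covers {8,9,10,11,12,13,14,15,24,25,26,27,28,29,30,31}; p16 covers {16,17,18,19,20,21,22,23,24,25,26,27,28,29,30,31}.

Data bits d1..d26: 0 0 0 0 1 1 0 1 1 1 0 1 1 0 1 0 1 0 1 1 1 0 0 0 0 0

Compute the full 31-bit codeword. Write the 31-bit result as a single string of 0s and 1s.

0101000011011101110101011100000

Place data at non-parity positions: p1 p2 0 p4 0 0 0 p8 1 1 0 1 1 1 0 p16 1 1 0 1 0 1 0 1 1 1 0 0 0 0 0
p1 (pos 1,3,5,7,9,11,13,15,17,19,21,23,25,27,29,31): XOR of data positions = 0⊕0⊕0⊕1⊕0⊕1⊕0⊕1⊕0⊕0⊕0⊕1⊕0⊕0⊕0 = 0
p2 (pos 2,3,6,7,10,11,14,15,18,19,22,23,26,27,30,31): XOR of data positions = 0⊕0⊕0⊕1⊕0⊕1⊕0⊕1⊕0⊕1⊕0⊕1⊕0⊕0⊕0 = 1
p4 (pos 4,5,6,7,12,13,14,15,20,21,22,23,28,29,30,31): XOR of data positions = 0⊕0⊕0⊕1⊕1⊕1⊕0⊕1⊕0⊕1⊕0⊕0⊕0⊕0⊕0 = 1
p8 (pos 8,9,10,11,12,13,14,15,24,25,26,27,28,29,30,31): XOR of data positions = 1⊕1⊕0⊕1⊕1⊕1⊕0⊕1⊕1⊕1⊕0⊕0⊕0⊕0⊕0 = 0
p16 (pos 16,17,18,19,20,21,22,23,24,25,26,27,28,29,30,31): XOR of data positions = 1⊕1⊕0⊕1⊕0⊕1⊕0⊕1⊕1⊕1⊕0⊕0⊕0⊕0⊕0 = 1
Codeword: 0101000011011101110101011100000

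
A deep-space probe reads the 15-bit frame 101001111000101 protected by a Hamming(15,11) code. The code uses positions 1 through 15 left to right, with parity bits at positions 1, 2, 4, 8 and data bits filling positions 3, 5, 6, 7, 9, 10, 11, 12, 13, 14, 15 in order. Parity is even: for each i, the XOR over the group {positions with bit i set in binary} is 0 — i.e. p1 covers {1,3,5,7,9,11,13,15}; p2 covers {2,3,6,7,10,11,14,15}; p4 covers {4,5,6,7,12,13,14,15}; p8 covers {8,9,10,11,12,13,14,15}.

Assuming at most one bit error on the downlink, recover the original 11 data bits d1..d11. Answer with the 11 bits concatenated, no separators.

s1 (pos 1,3,5,7,9,11,13,15): 1⊕1⊕0⊕1⊕1⊕0⊕1⊕1 = 0
s2 (pos 2,3,6,7,10,11,14,15): 0⊕1⊕1⊕1⊕0⊕0⊕0⊕1 = 0
s4 (pos 4,5,6,7,12,13,14,15): 0⊕0⊕1⊕1⊕0⊕1⊕0⊕1 = 0
s8 (pos 8,9,10,11,12,13,14,15): 1⊕1⊕0⊕0⊕0⊕1⊕0⊕1 = 0
Syndrome s8…s1 = 0000 → no error.
Read data bits from positions 3,5,6,7,9,10,11,12,13,14,15: 10111000101

10111000101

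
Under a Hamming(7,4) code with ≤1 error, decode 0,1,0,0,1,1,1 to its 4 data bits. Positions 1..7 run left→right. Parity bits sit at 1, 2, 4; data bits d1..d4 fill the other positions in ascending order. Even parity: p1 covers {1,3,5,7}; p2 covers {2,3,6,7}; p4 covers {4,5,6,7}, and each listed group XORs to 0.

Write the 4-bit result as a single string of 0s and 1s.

0101

s1 (pos 1,3,5,7): 0⊕0⊕1⊕1 = 0
s2 (pos 2,3,6,7): 1⊕0⊕1⊕1 = 1
s4 (pos 4,5,6,7): 0⊕1⊕1⊕1 = 1
Syndrome s4…s1 = 110 → error at position 6.
Flip position 6: 0100111 → 0100101
Read data bits from positions 3,5,6,7: 0101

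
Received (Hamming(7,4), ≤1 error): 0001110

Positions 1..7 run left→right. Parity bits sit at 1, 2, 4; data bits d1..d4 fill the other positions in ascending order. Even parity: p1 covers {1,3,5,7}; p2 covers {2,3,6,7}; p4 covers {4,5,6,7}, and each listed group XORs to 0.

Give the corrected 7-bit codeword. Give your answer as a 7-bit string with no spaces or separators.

0001111

s1 (pos 1,3,5,7): 0⊕0⊕1⊕0 = 1
s2 (pos 2,3,6,7): 0⊕0⊕1⊕0 = 1
s4 (pos 4,5,6,7): 1⊕1⊕1⊕0 = 1
Syndrome s4…s1 = 111 → error at position 7.
Flip position 7: 0001110 → 0001111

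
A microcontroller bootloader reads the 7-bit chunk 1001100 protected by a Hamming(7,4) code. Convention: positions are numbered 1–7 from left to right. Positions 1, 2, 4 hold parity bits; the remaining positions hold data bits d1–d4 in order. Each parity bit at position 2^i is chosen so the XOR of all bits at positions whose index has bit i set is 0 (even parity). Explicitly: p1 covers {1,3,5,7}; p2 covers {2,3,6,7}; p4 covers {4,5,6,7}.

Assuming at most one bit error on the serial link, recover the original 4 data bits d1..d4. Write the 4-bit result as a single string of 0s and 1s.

0100

s1 (pos 1,3,5,7): 1⊕0⊕1⊕0 = 0
s2 (pos 2,3,6,7): 0⊕0⊕0⊕0 = 0
s4 (pos 4,5,6,7): 1⊕1⊕0⊕0 = 0
Syndrome s4…s1 = 000 → no error.
Read data bits from positions 3,5,6,7: 0100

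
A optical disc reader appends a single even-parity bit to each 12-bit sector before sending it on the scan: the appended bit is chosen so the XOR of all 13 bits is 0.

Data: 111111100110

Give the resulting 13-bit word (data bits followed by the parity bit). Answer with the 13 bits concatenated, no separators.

XOR of the 12 data bits: 1⊕1⊕1⊕1⊕1⊕1⊕1⊕0⊕0⊕1⊕1⊕0 = 1
Parity bit = 1 (so all 13 bits XOR to 0).

1111111001101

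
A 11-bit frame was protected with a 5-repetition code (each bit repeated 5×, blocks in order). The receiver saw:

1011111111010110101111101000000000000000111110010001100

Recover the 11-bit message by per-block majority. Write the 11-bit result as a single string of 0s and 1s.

Block 1 (10111): 4 ones → 1
Block 2 (11111): 5 ones → 1
Block 3 (01011): 3 ones → 1
Block 4 (01011): 3 ones → 1
Block 5 (11101): 4 ones → 1
Block 6 (00000): 0 ones → 0
Block 7 (00000): 0 ones → 0
Block 8 (00000): 0 ones → 0
Block 9 (11111): 5 ones → 1
Block 10 (00100): 1 one → 0
Block 11 (01100): 2 ones → 0

11111000100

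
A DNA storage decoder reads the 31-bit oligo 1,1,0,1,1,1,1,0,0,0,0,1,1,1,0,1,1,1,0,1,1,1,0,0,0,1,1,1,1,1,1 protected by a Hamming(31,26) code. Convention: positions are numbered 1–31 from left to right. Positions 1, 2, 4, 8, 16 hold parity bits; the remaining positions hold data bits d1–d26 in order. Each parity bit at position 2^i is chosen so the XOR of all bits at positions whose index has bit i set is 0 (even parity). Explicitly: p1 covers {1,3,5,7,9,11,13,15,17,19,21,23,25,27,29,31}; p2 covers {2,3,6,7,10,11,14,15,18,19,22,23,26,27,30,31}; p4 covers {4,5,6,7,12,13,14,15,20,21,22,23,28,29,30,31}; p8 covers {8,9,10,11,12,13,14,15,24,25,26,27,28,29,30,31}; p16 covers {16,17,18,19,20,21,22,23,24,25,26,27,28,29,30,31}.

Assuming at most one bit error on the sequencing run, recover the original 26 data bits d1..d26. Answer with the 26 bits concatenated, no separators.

01111001110110111000111111

s1 (pos 1,3,5,7,9,11,13,15,17,19,21,23,25,27,29,31): 1⊕0⊕1⊕1⊕0⊕0⊕1⊕0⊕1⊕0⊕1⊕0⊕0⊕1⊕1⊕1 = 1
s2 (pos 2,3,6,7,10,11,14,15,18,19,22,23,26,27,30,31): 1⊕0⊕1⊕1⊕0⊕0⊕1⊕0⊕1⊕0⊕1⊕0⊕1⊕1⊕1⊕1 = 0
s4 (pos 4,5,6,7,12,13,14,15,20,21,22,23,28,29,30,31): 1⊕1⊕1⊕1⊕1⊕1⊕1⊕0⊕1⊕1⊕1⊕0⊕1⊕1⊕1⊕1 = 0
s8 (pos 8,9,10,11,12,13,14,15,24,25,26,27,28,29,30,31): 0⊕0⊕0⊕0⊕1⊕1⊕1⊕0⊕0⊕0⊕1⊕1⊕1⊕1⊕1⊕1 = 1
s16 (pos 16,17,18,19,20,21,22,23,24,25,26,27,28,29,30,31): 1⊕1⊕1⊕0⊕1⊕1⊕1⊕0⊕0⊕0⊕1⊕1⊕1⊕1⊕1⊕1 = 0
Syndrome s16…s1 = 01001 → error at position 9.
Flip position 9: 1101111000011101110111000111111 → 1101111010011101110111000111111
Read data bits from positions 3,5,6,7,9,10,11,12,13,14,15,17,18,19,20,21,22,23,24,25,26,27,28,29,30,31: 01111001110110111000111111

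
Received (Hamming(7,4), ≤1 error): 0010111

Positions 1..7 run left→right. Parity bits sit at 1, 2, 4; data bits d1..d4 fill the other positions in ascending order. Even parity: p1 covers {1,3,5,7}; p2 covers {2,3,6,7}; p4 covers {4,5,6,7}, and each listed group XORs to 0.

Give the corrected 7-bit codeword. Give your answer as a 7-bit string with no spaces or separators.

0010110

s1 (pos 1,3,5,7): 0⊕1⊕1⊕1 = 1
s2 (pos 2,3,6,7): 0⊕1⊕1⊕1 = 1
s4 (pos 4,5,6,7): 0⊕1⊕1⊕1 = 1
Syndrome s4…s1 = 111 → error at position 7.
Flip position 7: 0010111 → 0010110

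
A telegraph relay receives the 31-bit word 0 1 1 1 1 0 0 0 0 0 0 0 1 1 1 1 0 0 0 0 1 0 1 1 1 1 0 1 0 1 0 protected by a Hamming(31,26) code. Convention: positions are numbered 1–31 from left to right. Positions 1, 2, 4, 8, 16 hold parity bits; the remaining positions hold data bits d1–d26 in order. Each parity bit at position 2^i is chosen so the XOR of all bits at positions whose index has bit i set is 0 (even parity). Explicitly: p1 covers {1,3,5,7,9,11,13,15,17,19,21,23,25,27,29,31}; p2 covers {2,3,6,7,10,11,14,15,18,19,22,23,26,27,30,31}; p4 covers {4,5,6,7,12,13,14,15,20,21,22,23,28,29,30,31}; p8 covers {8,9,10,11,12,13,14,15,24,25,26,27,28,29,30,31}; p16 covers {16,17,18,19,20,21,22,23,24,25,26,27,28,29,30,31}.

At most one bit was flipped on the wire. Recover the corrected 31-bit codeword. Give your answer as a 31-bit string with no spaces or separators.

0111101000001111000010111101010

s1 (pos 1,3,5,7,9,11,13,15,17,19,21,23,25,27,29,31): 0⊕1⊕1⊕0⊕0⊕0⊕1⊕1⊕0⊕0⊕1⊕1⊕1⊕0⊕0⊕0 = 1
s2 (pos 2,3,6,7,10,11,14,15,18,19,22,23,26,27,30,31): 1⊕1⊕0⊕0⊕0⊕0⊕1⊕1⊕0⊕0⊕0⊕1⊕1⊕0⊕1⊕0 = 1
s4 (pos 4,5,6,7,12,13,14,15,20,21,22,23,28,29,30,31): 1⊕1⊕0⊕0⊕0⊕1⊕1⊕1⊕0⊕1⊕0⊕1⊕1⊕0⊕1⊕0 = 1
s8 (pos 8,9,10,11,12,13,14,15,24,25,26,27,28,29,30,31): 0⊕0⊕0⊕0⊕0⊕1⊕1⊕1⊕1⊕1⊕1⊕0⊕1⊕0⊕1⊕0 = 0
s16 (pos 16,17,18,19,20,21,22,23,24,25,26,27,28,29,30,31): 1⊕0⊕0⊕0⊕0⊕1⊕0⊕1⊕1⊕1⊕1⊕0⊕1⊕0⊕1⊕0 = 0
Syndrome s16…s1 = 00111 → error at position 7.
Flip position 7: 0111100000001111000010111101010 → 0111101000001111000010111101010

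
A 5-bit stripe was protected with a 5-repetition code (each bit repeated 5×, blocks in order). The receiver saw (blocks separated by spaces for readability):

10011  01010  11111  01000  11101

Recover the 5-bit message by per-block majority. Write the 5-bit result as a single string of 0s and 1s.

Block 1 (10011): 3 ones → 1
Block 2 (01010): 2 ones → 0
Block 3 (11111): 5 ones → 1
Block 4 (01000): 1 one → 0
Block 5 (11101): 4 ones → 1

10101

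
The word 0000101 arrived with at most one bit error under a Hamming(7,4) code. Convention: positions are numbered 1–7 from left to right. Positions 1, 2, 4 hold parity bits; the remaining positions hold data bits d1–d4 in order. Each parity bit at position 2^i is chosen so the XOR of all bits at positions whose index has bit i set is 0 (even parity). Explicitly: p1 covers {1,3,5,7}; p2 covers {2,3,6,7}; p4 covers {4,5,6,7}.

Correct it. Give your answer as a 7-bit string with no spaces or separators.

0100101

s1 (pos 1,3,5,7): 0⊕0⊕1⊕1 = 0
s2 (pos 2,3,6,7): 0⊕0⊕0⊕1 = 1
s4 (pos 4,5,6,7): 0⊕1⊕0⊕1 = 0
Syndrome s4…s1 = 010 → error at position 2.
Flip position 2: 0000101 → 0100101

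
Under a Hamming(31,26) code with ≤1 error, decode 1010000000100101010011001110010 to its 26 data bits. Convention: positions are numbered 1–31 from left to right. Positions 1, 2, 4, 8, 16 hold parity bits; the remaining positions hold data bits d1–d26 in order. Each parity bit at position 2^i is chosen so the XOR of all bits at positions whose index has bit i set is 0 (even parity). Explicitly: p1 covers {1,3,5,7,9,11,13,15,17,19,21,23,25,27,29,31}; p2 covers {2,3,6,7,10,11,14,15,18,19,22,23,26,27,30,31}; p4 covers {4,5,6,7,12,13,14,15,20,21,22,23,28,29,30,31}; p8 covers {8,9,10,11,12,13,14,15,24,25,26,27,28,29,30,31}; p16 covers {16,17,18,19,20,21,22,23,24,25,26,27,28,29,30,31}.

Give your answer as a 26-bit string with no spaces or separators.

10000010010010011001110010

s1 (pos 1,3,5,7,9,11,13,15,17,19,21,23,25,27,29,31): 1⊕1⊕0⊕0⊕0⊕1⊕0⊕0⊕0⊕0⊕1⊕0⊕1⊕1⊕0⊕0 = 0
s2 (pos 2,3,6,7,10,11,14,15,18,19,22,23,26,27,30,31): 0⊕1⊕0⊕0⊕0⊕1⊕1⊕0⊕1⊕0⊕1⊕0⊕1⊕1⊕1⊕0 = 0
s4 (pos 4,5,6,7,12,13,14,15,20,21,22,23,28,29,30,31): 0⊕0⊕0⊕0⊕0⊕0⊕1⊕0⊕0⊕1⊕1⊕0⊕0⊕0⊕1⊕0 = 0
s8 (pos 8,9,10,11,12,13,14,15,24,25,26,27,28,29,30,31): 0⊕0⊕0⊕1⊕0⊕0⊕1⊕0⊕0⊕1⊕1⊕1⊕0⊕0⊕1⊕0 = 0
s16 (pos 16,17,18,19,20,21,22,23,24,25,26,27,28,29,30,31): 1⊕0⊕1⊕0⊕0⊕1⊕1⊕0⊕0⊕1⊕1⊕1⊕0⊕0⊕1⊕0 = 0
Syndrome s16…s1 = 00000 → no error.
Read data bits from positions 3,5,6,7,9,10,11,12,13,14,15,17,18,19,20,21,22,23,24,25,26,27,28,29,30,31: 10000010010010011001110010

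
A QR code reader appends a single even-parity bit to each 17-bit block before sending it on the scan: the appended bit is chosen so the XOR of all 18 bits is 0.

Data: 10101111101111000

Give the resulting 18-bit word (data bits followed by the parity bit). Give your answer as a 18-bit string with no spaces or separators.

XOR of the 17 data bits: 1⊕0⊕1⊕0⊕1⊕1⊕1⊕1⊕1⊕0⊕1⊕1⊕1⊕1⊕0⊕0⊕0 = 1
Parity bit = 1 (so all 18 bits XOR to 0).

101011111011110001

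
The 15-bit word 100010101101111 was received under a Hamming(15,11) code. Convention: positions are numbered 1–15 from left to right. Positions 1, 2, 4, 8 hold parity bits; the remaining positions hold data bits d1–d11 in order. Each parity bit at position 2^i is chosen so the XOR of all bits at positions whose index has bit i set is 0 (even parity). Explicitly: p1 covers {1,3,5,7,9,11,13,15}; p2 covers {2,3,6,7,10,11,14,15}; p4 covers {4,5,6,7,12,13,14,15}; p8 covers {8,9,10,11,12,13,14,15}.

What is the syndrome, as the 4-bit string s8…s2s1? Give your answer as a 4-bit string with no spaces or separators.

s1 (pos 1,3,5,7,9,11,13,15): 1⊕0⊕1⊕1⊕1⊕0⊕1⊕1 = 0
s2 (pos 2,3,6,7,10,11,14,15): 0⊕0⊕0⊕1⊕1⊕0⊕1⊕1 = 0
s4 (pos 4,5,6,7,12,13,14,15): 0⊕1⊕0⊕1⊕1⊕1⊕1⊕1 = 0
s8 (pos 8,9,10,11,12,13,14,15): 0⊕1⊕1⊕0⊕1⊕1⊕1⊕1 = 0
Syndrome s8…s1 = 0000 → no error.

0000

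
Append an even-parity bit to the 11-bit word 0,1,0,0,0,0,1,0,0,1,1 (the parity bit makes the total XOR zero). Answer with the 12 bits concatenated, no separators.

XOR of the 11 data bits: 0⊕1⊕0⊕0⊕0⊕0⊕1⊕0⊕0⊕1⊕1 = 0
Parity bit = 0 (so all 12 bits XOR to 0).

010000100110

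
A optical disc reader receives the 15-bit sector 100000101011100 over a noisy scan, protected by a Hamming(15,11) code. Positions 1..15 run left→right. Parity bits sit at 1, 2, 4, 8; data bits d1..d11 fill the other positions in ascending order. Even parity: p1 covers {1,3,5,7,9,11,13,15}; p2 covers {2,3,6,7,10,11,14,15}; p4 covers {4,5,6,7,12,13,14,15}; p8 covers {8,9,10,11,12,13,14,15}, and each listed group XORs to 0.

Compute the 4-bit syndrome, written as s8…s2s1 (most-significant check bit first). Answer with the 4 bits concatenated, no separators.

0101

s1 (pos 1,3,5,7,9,11,13,15): 1⊕0⊕0⊕1⊕1⊕1⊕1⊕0 = 1
s2 (pos 2,3,6,7,10,11,14,15): 0⊕0⊕0⊕1⊕0⊕1⊕0⊕0 = 0
s4 (pos 4,5,6,7,12,13,14,15): 0⊕0⊕0⊕1⊕1⊕1⊕0⊕0 = 1
s8 (pos 8,9,10,11,12,13,14,15): 0⊕1⊕0⊕1⊕1⊕1⊕0⊕0 = 0
Syndrome s8…s1 = 0101 → error at position 5.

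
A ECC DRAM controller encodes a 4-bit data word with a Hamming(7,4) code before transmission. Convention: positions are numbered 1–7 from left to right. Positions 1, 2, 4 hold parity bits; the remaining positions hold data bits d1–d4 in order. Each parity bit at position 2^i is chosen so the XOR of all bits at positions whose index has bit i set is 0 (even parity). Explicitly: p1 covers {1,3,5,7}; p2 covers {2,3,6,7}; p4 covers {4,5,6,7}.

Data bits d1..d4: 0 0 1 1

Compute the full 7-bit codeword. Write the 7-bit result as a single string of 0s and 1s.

Place data at non-parity positions: p1 p2 0 p4 0 1 1
p1 (pos 1,3,5,7): XOR of data positions = 0⊕0⊕1 = 1
p2 (pos 2,3,6,7): XOR of data positions = 0⊕1⊕1 = 0
p4 (pos 4,5,6,7): XOR of data positions = 0⊕1⊕1 = 0
Codeword: 1000011

1000011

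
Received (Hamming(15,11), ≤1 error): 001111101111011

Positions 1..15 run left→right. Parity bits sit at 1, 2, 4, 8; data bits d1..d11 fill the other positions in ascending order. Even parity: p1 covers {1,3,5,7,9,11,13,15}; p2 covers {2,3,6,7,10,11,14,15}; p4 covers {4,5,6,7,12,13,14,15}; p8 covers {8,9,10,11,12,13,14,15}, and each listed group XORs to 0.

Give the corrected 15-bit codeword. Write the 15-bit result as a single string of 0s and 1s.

s1 (pos 1,3,5,7,9,11,13,15): 0⊕1⊕1⊕1⊕1⊕1⊕0⊕1 = 0
s2 (pos 2,3,6,7,10,11,14,15): 0⊕1⊕1⊕1⊕1⊕1⊕1⊕1 = 1
s4 (pos 4,5,6,7,12,13,14,15): 1⊕1⊕1⊕1⊕1⊕0⊕1⊕1 = 1
s8 (pos 8,9,10,11,12,13,14,15): 0⊕1⊕1⊕1⊕1⊕0⊕1⊕1 = 0
Syndrome s8…s1 = 0110 → error at position 6.
Flip position 6: 001111101111011 → 001110101111011

001110101111011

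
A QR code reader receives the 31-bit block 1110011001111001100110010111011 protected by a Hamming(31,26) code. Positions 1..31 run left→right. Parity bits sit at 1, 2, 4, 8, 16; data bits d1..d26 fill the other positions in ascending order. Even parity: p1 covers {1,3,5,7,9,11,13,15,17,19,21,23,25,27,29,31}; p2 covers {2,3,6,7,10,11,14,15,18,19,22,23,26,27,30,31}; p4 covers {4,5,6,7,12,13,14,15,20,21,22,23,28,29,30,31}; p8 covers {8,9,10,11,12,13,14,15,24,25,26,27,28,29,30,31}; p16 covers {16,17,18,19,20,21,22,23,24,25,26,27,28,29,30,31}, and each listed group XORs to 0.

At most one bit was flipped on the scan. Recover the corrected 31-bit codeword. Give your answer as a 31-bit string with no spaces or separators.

1110111001111001100110010111011

s1 (pos 1,3,5,7,9,11,13,15,17,19,21,23,25,27,29,31): 1⊕1⊕0⊕1⊕0⊕1⊕1⊕0⊕1⊕0⊕1⊕0⊕0⊕1⊕0⊕1 = 1
s2 (pos 2,3,6,7,10,11,14,15,18,19,22,23,26,27,30,31): 1⊕1⊕1⊕1⊕1⊕1⊕0⊕0⊕0⊕0⊕0⊕0⊕1⊕1⊕1⊕1 = 0
s4 (pos 4,5,6,7,12,13,14,15,20,21,22,23,28,29,30,31): 0⊕0⊕1⊕1⊕1⊕1⊕0⊕0⊕1⊕1⊕0⊕0⊕1⊕0⊕1⊕1 = 1
s8 (pos 8,9,10,11,12,13,14,15,24,25,26,27,28,29,30,31): 0⊕0⊕1⊕1⊕1⊕1⊕0⊕0⊕1⊕0⊕1⊕1⊕1⊕0⊕1⊕1 = 0
s16 (pos 16,17,18,19,20,21,22,23,24,25,26,27,28,29,30,31): 1⊕1⊕0⊕0⊕1⊕1⊕0⊕0⊕1⊕0⊕1⊕1⊕1⊕0⊕1⊕1 = 0
Syndrome s16…s1 = 00101 → error at position 5.
Flip position 5: 1110011001111001100110010111011 → 1110111001111001100110010111011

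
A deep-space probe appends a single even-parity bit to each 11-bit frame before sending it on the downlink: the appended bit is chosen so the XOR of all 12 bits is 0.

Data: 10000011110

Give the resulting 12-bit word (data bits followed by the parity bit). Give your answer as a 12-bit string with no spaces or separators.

100000111101

XOR of the 11 data bits: 1⊕0⊕0⊕0⊕0⊕0⊕1⊕1⊕1⊕1⊕0 = 1
Parity bit = 1 (so all 12 bits XOR to 0).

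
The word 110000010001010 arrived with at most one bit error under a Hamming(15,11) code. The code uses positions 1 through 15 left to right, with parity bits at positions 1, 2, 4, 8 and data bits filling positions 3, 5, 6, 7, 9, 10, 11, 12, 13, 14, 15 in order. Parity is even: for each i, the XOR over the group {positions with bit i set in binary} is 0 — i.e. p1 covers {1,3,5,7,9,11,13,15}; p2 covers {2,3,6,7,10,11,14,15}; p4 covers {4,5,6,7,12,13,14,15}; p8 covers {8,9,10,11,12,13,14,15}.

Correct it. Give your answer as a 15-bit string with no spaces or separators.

s1 (pos 1,3,5,7,9,11,13,15): 1⊕0⊕0⊕0⊕0⊕0⊕0⊕0 = 1
s2 (pos 2,3,6,7,10,11,14,15): 1⊕0⊕0⊕0⊕0⊕0⊕1⊕0 = 0
s4 (pos 4,5,6,7,12,13,14,15): 0⊕0⊕0⊕0⊕1⊕0⊕1⊕0 = 0
s8 (pos 8,9,10,11,12,13,14,15): 1⊕0⊕0⊕0⊕1⊕0⊕1⊕0 = 1
Syndrome s8…s1 = 1001 → error at position 9.
Flip position 9: 110000010001010 → 110000011001010

110000011001010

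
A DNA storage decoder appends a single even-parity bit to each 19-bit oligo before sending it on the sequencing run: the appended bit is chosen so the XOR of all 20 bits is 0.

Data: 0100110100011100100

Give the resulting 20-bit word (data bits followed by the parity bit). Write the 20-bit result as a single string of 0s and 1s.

01001101000111001000

XOR of the 19 data bits: 0⊕1⊕0⊕0⊕1⊕1⊕0⊕1⊕0⊕0⊕0⊕1⊕1⊕1⊕0⊕0⊕1⊕0⊕0 = 0
Parity bit = 0 (so all 20 bits XOR to 0).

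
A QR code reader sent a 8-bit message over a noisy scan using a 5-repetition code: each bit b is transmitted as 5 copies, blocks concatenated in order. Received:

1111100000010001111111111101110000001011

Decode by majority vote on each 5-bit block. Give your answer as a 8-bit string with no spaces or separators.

Block 1 (11111): 5 ones → 1
Block 2 (00000): 0 ones → 0
Block 3 (01000): 1 one → 0
Block 4 (11111): 5 ones → 1
Block 5 (11111): 5 ones → 1
Block 6 (10111): 4 ones → 1
Block 7 (00000): 0 ones → 0
Block 8 (01011): 3 ones → 1

10011101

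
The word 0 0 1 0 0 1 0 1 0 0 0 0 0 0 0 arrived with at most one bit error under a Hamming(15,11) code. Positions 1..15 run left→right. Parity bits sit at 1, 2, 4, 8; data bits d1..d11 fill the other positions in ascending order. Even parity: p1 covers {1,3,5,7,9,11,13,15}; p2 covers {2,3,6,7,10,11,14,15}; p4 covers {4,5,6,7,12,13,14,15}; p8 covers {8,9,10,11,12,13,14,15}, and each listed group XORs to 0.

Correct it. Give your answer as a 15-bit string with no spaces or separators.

001001010000100

s1 (pos 1,3,5,7,9,11,13,15): 0⊕1⊕0⊕0⊕0⊕0⊕0⊕0 = 1
s2 (pos 2,3,6,7,10,11,14,15): 0⊕1⊕1⊕0⊕0⊕0⊕0⊕0 = 0
s4 (pos 4,5,6,7,12,13,14,15): 0⊕0⊕1⊕0⊕0⊕0⊕0⊕0 = 1
s8 (pos 8,9,10,11,12,13,14,15): 1⊕0⊕0⊕0⊕0⊕0⊕0⊕0 = 1
Syndrome s8…s1 = 1101 → error at position 13.
Flip position 13: 001001010000000 → 001001010000100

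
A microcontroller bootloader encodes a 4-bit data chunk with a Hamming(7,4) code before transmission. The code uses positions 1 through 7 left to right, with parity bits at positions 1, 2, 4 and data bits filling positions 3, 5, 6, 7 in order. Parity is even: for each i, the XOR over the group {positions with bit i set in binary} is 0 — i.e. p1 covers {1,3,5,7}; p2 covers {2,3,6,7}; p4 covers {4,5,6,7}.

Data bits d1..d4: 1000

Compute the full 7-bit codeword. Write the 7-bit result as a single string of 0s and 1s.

Place data at non-parity positions: p1 p2 1 p4 0 0 0
p1 (pos 1,3,5,7): XOR of data positions = 1⊕0⊕0 = 1
p2 (pos 2,3,6,7): XOR of data positions = 1⊕0⊕0 = 1
p4 (pos 4,5,6,7): XOR of data positions = 0⊕0⊕0 = 0
Codeword: 1110000

1110000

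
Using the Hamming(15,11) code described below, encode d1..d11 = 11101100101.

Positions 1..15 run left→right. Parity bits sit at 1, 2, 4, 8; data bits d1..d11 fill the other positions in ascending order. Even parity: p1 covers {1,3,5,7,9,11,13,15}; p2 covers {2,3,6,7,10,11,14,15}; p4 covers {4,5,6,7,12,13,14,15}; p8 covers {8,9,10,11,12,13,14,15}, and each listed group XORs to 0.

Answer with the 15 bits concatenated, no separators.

Place data at non-parity positions: p1 p2 1 p4 1 1 0 p8 1 1 0 0 1 0 1
p1 (pos 1,3,5,7,9,11,13,15): XOR of data positions = 1⊕1⊕0⊕1⊕0⊕1⊕1 = 1
p2 (pos 2,3,6,7,10,11,14,15): XOR of data positions = 1⊕1⊕0⊕1⊕0⊕0⊕1 = 0
p4 (pos 4,5,6,7,12,13,14,15): XOR of data positions = 1⊕1⊕0⊕0⊕1⊕0⊕1 = 0
p8 (pos 8,9,10,11,12,13,14,15): XOR of data positions = 1⊕1⊕0⊕0⊕1⊕0⊕1 = 0
Codeword: 101011001100101

101011001100101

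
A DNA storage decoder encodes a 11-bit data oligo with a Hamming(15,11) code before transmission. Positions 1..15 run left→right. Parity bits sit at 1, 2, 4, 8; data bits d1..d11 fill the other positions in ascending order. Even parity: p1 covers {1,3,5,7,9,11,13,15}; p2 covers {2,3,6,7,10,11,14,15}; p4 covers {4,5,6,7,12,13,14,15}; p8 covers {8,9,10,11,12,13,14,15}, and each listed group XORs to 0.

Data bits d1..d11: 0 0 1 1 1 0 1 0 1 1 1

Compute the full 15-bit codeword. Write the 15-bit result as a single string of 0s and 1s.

110101111010111

Place data at non-parity positions: p1 p2 0 p4 0 1 1 p8 1 0 1 0 1 1 1
p1 (pos 1,3,5,7,9,11,13,15): XOR of data positions = 0⊕0⊕1⊕1⊕1⊕1⊕1 = 1
p2 (pos 2,3,6,7,10,11,14,15): XOR of data positions = 0⊕1⊕1⊕0⊕1⊕1⊕1 = 1
p4 (pos 4,5,6,7,12,13,14,15): XOR of data positions = 0⊕1⊕1⊕0⊕1⊕1⊕1 = 1
p8 (pos 8,9,10,11,12,13,14,15): XOR of data positions = 1⊕0⊕1⊕0⊕1⊕1⊕1 = 1
Codeword: 110101111010111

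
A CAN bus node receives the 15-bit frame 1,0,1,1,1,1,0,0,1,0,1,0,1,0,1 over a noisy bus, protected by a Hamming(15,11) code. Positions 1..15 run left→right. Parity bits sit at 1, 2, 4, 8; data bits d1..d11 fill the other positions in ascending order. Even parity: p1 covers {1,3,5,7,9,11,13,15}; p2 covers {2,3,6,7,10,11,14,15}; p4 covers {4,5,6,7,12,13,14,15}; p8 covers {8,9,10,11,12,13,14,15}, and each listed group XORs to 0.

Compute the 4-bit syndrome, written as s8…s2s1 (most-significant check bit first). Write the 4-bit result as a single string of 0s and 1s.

s1 (pos 1,3,5,7,9,11,13,15): 1⊕1⊕1⊕0⊕1⊕1⊕1⊕1 = 1
s2 (pos 2,3,6,7,10,11,14,15): 0⊕1⊕1⊕0⊕0⊕1⊕0⊕1 = 0
s4 (pos 4,5,6,7,12,13,14,15): 1⊕1⊕1⊕0⊕0⊕1⊕0⊕1 = 1
s8 (pos 8,9,10,11,12,13,14,15): 0⊕1⊕0⊕1⊕0⊕1⊕0⊕1 = 0
Syndrome s8…s1 = 0101 → error at position 5.

0101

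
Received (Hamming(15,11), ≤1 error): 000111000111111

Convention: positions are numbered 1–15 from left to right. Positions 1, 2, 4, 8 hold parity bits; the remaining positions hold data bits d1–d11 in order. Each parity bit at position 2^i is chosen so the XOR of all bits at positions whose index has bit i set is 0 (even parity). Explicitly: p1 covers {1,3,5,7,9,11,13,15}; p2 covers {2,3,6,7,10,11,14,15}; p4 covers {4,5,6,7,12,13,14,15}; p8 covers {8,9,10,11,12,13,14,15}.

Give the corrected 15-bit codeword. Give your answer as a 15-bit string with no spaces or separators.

000110000111111

s1 (pos 1,3,5,7,9,11,13,15): 0⊕0⊕1⊕0⊕0⊕1⊕1⊕1 = 0
s2 (pos 2,3,6,7,10,11,14,15): 0⊕0⊕1⊕0⊕1⊕1⊕1⊕1 = 1
s4 (pos 4,5,6,7,12,13,14,15): 1⊕1⊕1⊕0⊕1⊕1⊕1⊕1 = 1
s8 (pos 8,9,10,11,12,13,14,15): 0⊕0⊕1⊕1⊕1⊕1⊕1⊕1 = 0
Syndrome s8…s1 = 0110 → error at position 6.
Flip position 6: 000111000111111 → 000110000111111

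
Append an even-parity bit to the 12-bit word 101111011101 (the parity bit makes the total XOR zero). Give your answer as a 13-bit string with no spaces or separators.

XOR of the 12 data bits: 1⊕0⊕1⊕1⊕1⊕1⊕0⊕1⊕1⊕1⊕0⊕1 = 1
Parity bit = 1 (so all 13 bits XOR to 0).

1011110111011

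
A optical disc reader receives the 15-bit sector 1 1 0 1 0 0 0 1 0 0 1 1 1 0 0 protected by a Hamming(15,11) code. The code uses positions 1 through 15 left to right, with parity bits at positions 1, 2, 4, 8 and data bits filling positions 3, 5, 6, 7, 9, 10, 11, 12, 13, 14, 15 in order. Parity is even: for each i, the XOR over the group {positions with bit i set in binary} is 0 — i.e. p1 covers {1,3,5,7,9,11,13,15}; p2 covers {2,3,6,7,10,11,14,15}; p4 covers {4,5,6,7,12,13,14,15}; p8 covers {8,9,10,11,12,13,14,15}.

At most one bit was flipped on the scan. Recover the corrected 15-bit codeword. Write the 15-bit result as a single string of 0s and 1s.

s1 (pos 1,3,5,7,9,11,13,15): 1⊕0⊕0⊕0⊕0⊕1⊕1⊕0 = 1
s2 (pos 2,3,6,7,10,11,14,15): 1⊕0⊕0⊕0⊕0⊕1⊕0⊕0 = 0
s4 (pos 4,5,6,7,12,13,14,15): 1⊕0⊕0⊕0⊕1⊕1⊕0⊕0 = 1
s8 (pos 8,9,10,11,12,13,14,15): 1⊕0⊕0⊕1⊕1⊕1⊕0⊕0 = 0
Syndrome s8…s1 = 0101 → error at position 5.
Flip position 5: 110100010011100 → 110110010011100

110110010011100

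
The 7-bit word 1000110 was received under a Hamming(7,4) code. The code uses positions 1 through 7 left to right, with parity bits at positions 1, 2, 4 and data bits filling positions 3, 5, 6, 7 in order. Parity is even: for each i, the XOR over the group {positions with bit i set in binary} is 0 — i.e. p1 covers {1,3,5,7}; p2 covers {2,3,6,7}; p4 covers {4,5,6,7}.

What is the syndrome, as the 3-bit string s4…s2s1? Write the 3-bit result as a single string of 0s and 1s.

s1 (pos 1,3,5,7): 1⊕0⊕1⊕0 = 0
s2 (pos 2,3,6,7): 0⊕0⊕1⊕0 = 1
s4 (pos 4,5,6,7): 0⊕1⊕1⊕0 = 0
Syndrome s4…s1 = 010 → error at position 2.

010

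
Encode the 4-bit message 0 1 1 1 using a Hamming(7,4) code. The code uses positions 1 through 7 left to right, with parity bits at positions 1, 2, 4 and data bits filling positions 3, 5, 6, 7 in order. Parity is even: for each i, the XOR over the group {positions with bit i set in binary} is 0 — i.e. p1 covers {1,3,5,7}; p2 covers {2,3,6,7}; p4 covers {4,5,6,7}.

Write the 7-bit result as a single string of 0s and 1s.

Place data at non-parity positions: p1 p2 0 p4 1 1 1
p1 (pos 1,3,5,7): XOR of data positions = 0⊕1⊕1 = 0
p2 (pos 2,3,6,7): XOR of data positions = 0⊕1⊕1 = 0
p4 (pos 4,5,6,7): XOR of data positions = 1⊕1⊕1 = 1
Codeword: 0001111

0001111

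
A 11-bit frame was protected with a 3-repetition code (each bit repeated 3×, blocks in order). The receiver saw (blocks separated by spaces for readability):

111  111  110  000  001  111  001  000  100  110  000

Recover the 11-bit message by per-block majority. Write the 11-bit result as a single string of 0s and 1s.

11100100010

Block 1 (111): 3 ones → 1
Block 2 (111): 3 ones → 1
Block 3 (110): 2 ones → 1
Block 4 (000): 0 ones → 0
Block 5 (001): 1 one → 0
Block 6 (111): 3 ones → 1
Block 7 (001): 1 one → 0
Block 8 (000): 0 ones → 0
Block 9 (100): 1 one → 0
Block 10 (110): 2 ones → 1
Block 11 (000): 0 ones → 0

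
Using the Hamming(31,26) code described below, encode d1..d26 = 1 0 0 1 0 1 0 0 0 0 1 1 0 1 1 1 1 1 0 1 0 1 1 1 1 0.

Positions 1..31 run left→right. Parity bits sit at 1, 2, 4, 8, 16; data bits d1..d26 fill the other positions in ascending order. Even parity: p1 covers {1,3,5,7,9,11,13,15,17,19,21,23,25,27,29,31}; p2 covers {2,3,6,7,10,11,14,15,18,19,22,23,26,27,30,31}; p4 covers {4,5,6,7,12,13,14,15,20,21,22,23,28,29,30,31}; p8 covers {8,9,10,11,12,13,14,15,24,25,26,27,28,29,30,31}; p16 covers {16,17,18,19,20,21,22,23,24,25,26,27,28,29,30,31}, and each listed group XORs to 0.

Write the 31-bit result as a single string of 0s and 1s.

Place data at non-parity positions: p1 p2 1 p4 0 0 1 p8 0 1 0 0 0 0 1 p16 1 0 1 1 1 1 1 0 1 0 1 1 1 1 0
p1 (pos 1,3,5,7,9,11,13,15,17,19,21,23,25,27,29,31): XOR of data positions = 1⊕0⊕1⊕0⊕0⊕0⊕1⊕1⊕1⊕1⊕1⊕1⊕1⊕1⊕0 = 0
p2 (pos 2,3,6,7,10,11,14,15,18,19,22,23,26,27,30,31): XOR of data positions = 1⊕0⊕1⊕1⊕0⊕0⊕1⊕0⊕1⊕1⊕1⊕0⊕1⊕1⊕0 = 1
p4 (pos 4,5,6,7,12,13,14,15,20,21,22,23,28,29,30,31): XOR of data positions = 0⊕0⊕1⊕0⊕0⊕0⊕1⊕1⊕1⊕1⊕1⊕1⊕1⊕1⊕0 = 1
p8 (pos 8,9,10,11,12,13,14,15,24,25,26,27,28,29,30,31): XOR of data positions = 0⊕1⊕0⊕0⊕0⊕0⊕1⊕0⊕1⊕0⊕1⊕1⊕1⊕1⊕0 = 1
p16 (pos 16,17,18,19,20,21,22,23,24,25,26,27,28,29,30,31): XOR of data positions = 1⊕0⊕1⊕1⊕1⊕1⊕1⊕0⊕1⊕0⊕1⊕1⊕1⊕1⊕0 = 1
Codeword: 0111001101000011101111101011110

0111001101000011101111101011110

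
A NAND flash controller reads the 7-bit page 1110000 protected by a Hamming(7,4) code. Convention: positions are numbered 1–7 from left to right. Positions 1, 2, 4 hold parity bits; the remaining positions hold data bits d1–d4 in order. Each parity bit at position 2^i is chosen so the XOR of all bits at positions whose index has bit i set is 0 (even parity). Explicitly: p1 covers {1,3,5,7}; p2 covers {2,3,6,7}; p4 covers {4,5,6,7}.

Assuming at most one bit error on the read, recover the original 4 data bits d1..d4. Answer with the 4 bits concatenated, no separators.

1000

s1 (pos 1,3,5,7): 1⊕1⊕0⊕0 = 0
s2 (pos 2,3,6,7): 1⊕1⊕0⊕0 = 0
s4 (pos 4,5,6,7): 0⊕0⊕0⊕0 = 0
Syndrome s4…s1 = 000 → no error.
Read data bits from positions 3,5,6,7: 1000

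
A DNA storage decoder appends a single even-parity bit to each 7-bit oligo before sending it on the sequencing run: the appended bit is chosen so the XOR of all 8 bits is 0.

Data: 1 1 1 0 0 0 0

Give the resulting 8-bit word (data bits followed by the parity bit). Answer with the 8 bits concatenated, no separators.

11100001

XOR of the 7 data bits: 1⊕1⊕1⊕0⊕0⊕0⊕0 = 1
Parity bit = 1 (so all 8 bits XOR to 0).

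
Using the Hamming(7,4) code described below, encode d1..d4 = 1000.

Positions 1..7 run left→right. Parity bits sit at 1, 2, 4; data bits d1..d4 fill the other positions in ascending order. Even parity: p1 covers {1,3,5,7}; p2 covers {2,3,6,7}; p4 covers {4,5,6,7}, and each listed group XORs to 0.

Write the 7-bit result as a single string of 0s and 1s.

1110000

Place data at non-parity positions: p1 p2 1 p4 0 0 0
p1 (pos 1,3,5,7): XOR of data positions = 1⊕0⊕0 = 1
p2 (pos 2,3,6,7): XOR of data positions = 1⊕0⊕0 = 1
p4 (pos 4,5,6,7): XOR of data positions = 0⊕0⊕0 = 0
Codeword: 1110000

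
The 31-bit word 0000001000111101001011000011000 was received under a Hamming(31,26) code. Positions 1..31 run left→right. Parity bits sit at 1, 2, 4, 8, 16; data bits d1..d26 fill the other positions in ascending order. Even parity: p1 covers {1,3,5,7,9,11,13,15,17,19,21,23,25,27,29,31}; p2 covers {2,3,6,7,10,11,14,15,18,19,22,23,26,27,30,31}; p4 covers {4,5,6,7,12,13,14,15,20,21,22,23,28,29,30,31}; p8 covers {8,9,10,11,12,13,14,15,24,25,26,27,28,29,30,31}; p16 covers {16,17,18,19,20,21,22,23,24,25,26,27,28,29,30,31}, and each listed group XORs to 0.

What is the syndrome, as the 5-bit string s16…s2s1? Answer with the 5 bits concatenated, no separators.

00100

s1 (pos 1,3,5,7,9,11,13,15,17,19,21,23,25,27,29,31): 0⊕0⊕0⊕1⊕0⊕1⊕1⊕0⊕0⊕1⊕1⊕0⊕0⊕1⊕0⊕0 = 0
s2 (pos 2,3,6,7,10,11,14,15,18,19,22,23,26,27,30,31): 0⊕0⊕0⊕1⊕0⊕1⊕1⊕0⊕0⊕1⊕1⊕0⊕0⊕1⊕0⊕0 = 0
s4 (pos 4,5,6,7,12,13,14,15,20,21,22,23,28,29,30,31): 0⊕0⊕0⊕1⊕1⊕1⊕1⊕0⊕0⊕1⊕1⊕0⊕1⊕0⊕0⊕0 = 1
s8 (pos 8,9,10,11,12,13,14,15,24,25,26,27,28,29,30,31): 0⊕0⊕0⊕1⊕1⊕1⊕1⊕0⊕0⊕0⊕0⊕1⊕1⊕0⊕0⊕0 = 0
s16 (pos 16,17,18,19,20,21,22,23,24,25,26,27,28,29,30,31): 1⊕0⊕0⊕1⊕0⊕1⊕1⊕0⊕0⊕0⊕0⊕1⊕1⊕0⊕0⊕0 = 0
Syndrome s16…s1 = 00100 → error at position 4.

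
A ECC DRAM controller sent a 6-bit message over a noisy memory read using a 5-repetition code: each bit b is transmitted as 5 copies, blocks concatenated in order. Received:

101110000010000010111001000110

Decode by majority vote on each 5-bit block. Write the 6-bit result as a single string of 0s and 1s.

100100

Block 1 (10111): 4 ones → 1
Block 2 (00000): 0 ones → 0
Block 3 (10000): 1 one → 0
Block 4 (01011): 3 ones → 1
Block 5 (10010): 2 ones → 0
Block 6 (00110): 2 ones → 0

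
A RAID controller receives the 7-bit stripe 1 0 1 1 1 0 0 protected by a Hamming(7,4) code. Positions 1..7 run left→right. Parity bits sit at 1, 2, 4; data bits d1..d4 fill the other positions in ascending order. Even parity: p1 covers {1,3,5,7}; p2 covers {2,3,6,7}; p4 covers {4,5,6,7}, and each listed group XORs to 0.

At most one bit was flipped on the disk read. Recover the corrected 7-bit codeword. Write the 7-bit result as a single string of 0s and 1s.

1001100

s1 (pos 1,3,5,7): 1⊕1⊕1⊕0 = 1
s2 (pos 2,3,6,7): 0⊕1⊕0⊕0 = 1
s4 (pos 4,5,6,7): 1⊕1⊕0⊕0 = 0
Syndrome s4…s1 = 011 → error at position 3.
Flip position 3: 1011100 → 1001100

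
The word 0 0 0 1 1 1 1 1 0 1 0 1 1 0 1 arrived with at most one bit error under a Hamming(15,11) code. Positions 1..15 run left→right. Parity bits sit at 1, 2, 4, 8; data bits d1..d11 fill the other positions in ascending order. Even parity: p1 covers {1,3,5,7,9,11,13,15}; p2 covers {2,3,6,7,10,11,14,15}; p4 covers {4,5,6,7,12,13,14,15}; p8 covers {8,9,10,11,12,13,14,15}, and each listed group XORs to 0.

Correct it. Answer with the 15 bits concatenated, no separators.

000111110100101

s1 (pos 1,3,5,7,9,11,13,15): 0⊕0⊕1⊕1⊕0⊕0⊕1⊕1 = 0
s2 (pos 2,3,6,7,10,11,14,15): 0⊕0⊕1⊕1⊕1⊕0⊕0⊕1 = 0
s4 (pos 4,5,6,7,12,13,14,15): 1⊕1⊕1⊕1⊕1⊕1⊕0⊕1 = 1
s8 (pos 8,9,10,11,12,13,14,15): 1⊕0⊕1⊕0⊕1⊕1⊕0⊕1 = 1
Syndrome s8…s1 = 1100 → error at position 12.
Flip position 12: 000111110101101 → 000111110100101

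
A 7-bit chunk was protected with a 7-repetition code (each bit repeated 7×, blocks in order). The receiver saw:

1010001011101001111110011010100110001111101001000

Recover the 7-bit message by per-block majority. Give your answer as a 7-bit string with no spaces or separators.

0110010

Block 1 (1010001): 3 ones → 0
Block 2 (0111010): 4 ones → 1
Block 3 (0111111): 6 ones → 1
Block 4 (0011010): 3 ones → 0
Block 5 (1001100): 3 ones → 0
Block 6 (0111110): 5 ones → 1
Block 7 (1001000): 2 ones → 0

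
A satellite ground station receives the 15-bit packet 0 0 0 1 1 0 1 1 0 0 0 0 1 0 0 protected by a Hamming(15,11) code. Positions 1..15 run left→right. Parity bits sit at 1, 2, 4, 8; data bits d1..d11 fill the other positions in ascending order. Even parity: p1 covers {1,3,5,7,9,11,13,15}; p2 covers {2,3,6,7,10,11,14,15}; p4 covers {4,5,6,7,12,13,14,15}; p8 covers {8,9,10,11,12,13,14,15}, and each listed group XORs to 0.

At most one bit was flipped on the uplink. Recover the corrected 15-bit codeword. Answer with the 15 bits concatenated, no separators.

s1 (pos 1,3,5,7,9,11,13,15): 0⊕0⊕1⊕1⊕0⊕0⊕1⊕0 = 1
s2 (pos 2,3,6,7,10,11,14,15): 0⊕0⊕0⊕1⊕0⊕0⊕0⊕0 = 1
s4 (pos 4,5,6,7,12,13,14,15): 1⊕1⊕0⊕1⊕0⊕1⊕0⊕0 = 0
s8 (pos 8,9,10,11,12,13,14,15): 1⊕0⊕0⊕0⊕0⊕1⊕0⊕0 = 0
Syndrome s8…s1 = 0011 → error at position 3.
Flip position 3: 000110110000100 → 001110110000100

001110110000100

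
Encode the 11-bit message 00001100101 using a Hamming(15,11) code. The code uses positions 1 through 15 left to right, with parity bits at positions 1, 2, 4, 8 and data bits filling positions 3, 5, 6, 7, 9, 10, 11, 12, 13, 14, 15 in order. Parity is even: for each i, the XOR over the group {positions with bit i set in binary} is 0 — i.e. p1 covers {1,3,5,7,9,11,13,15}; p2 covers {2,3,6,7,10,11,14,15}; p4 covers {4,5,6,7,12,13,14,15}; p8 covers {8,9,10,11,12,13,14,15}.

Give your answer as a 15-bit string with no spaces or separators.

100000001100101

Place data at non-parity positions: p1 p2 0 p4 0 0 0 p8 1 1 0 0 1 0 1
p1 (pos 1,3,5,7,9,11,13,15): XOR of data positions = 0⊕0⊕0⊕1⊕0⊕1⊕1 = 1
p2 (pos 2,3,6,7,10,11,14,15): XOR of data positions = 0⊕0⊕0⊕1⊕0⊕0⊕1 = 0
p4 (pos 4,5,6,7,12,13,14,15): XOR of data positions = 0⊕0⊕0⊕0⊕1⊕0⊕1 = 0
p8 (pos 8,9,10,11,12,13,14,15): XOR of data positions = 1⊕1⊕0⊕0⊕1⊕0⊕1 = 0
Codeword: 100000001100101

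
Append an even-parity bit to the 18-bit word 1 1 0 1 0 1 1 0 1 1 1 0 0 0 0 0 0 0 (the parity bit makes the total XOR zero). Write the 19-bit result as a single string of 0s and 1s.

1101011011100000000

XOR of the 18 data bits: 1⊕1⊕0⊕1⊕0⊕1⊕1⊕0⊕1⊕1⊕1⊕0⊕0⊕0⊕0⊕0⊕0⊕0 = 0
Parity bit = 0 (so all 19 bits XOR to 0).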